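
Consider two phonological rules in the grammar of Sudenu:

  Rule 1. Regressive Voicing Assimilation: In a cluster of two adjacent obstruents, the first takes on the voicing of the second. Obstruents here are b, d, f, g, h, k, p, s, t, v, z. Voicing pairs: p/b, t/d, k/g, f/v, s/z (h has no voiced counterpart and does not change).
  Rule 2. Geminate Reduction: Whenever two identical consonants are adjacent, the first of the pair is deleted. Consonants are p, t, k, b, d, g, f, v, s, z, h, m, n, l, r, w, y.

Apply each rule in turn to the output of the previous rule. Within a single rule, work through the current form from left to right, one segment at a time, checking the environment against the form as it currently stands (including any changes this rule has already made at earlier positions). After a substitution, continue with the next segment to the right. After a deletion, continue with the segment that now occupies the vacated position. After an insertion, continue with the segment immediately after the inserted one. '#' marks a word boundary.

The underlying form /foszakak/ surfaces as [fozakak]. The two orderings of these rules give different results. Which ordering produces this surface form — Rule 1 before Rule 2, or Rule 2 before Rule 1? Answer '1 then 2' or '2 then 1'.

1 then 2

Order 1 then 2:
  1 Regressive Voicing Assimilation: [foszakak] → [fozzakak]
  2 Geminate Reduction: [fozzakak] → [fozakak]
  result: [fozakak]
Order 2 then 1:
  2 Geminate Reduction: no change — [foszakak]
  1 Regressive Voicing Assimilation: [foszakak] → [fozzakak]
  result: [fozzakak]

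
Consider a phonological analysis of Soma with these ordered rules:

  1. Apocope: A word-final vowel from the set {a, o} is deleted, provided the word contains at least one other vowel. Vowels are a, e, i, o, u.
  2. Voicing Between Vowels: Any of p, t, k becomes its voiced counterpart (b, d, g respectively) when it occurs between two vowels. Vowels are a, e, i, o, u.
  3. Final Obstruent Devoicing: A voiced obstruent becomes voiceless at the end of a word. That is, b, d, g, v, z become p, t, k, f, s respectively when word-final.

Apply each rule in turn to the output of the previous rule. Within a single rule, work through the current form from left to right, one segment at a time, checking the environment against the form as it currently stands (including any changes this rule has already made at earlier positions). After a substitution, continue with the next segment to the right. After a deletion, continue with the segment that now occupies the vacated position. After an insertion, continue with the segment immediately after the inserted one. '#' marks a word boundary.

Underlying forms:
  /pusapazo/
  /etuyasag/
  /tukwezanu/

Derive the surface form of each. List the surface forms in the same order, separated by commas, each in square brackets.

/pusapazo/:
  1 Apocope: [pusapazo] → [pusapaz]
  2 Voicing Between Vowels: [pusapaz] → [pusabaz]
  3 Final Obstruent Devoicing: [pusabaz] → [pusabas]
/etuyasag/:
  1 Apocope: no change — [etuyasag]
  2 Voicing Between Vowels: [etuyasag] → [eduyasag]
  3 Final Obstruent Devoicing: [eduyasag] → [eduyasak]
/tukwezanu/:
  1 Apocope: no change — [tukwezanu]
  2 Voicing Between Vowels: no change — [tukwezanu]
  3 Final Obstruent Devoicing: no change — [tukwezanu]

[pusabas], [eduyasak], [tukwezanu]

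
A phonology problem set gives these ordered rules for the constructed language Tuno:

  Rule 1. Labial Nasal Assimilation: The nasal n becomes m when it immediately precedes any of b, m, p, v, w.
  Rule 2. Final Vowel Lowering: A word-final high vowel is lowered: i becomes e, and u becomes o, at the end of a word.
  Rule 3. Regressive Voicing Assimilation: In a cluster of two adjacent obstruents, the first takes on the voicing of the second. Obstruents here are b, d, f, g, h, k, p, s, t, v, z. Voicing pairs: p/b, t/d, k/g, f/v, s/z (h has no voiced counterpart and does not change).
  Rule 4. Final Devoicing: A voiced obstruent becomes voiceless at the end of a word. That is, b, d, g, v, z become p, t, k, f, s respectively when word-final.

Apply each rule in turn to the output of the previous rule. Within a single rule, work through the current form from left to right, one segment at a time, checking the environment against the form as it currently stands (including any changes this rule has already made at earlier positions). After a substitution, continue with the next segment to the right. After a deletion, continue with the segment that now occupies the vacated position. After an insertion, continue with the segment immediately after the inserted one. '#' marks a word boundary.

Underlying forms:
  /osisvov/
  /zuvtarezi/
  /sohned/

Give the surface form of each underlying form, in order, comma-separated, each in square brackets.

[osizvof], [zuftareze], [sohnet]

/osisvov/:
  Rule 1 Labial Nasal Assimilation: no change — [osisvov]
  Rule 2 Final Vowel Lowering: no change — [osisvov]
  Rule 3 Regressive Voicing Assimilation: [osisvov] → [osizvov]
  Rule 4 Final Devoicing: [osizvov] → [osizvof]
/zuvtarezi/:
  Rule 1 Labial Nasal Assimilation: no change — [zuvtarezi]
  Rule 2 Final Vowel Lowering: [zuvtarezi] → [zuvtareze]
  Rule 3 Regressive Voicing Assimilation: [zuvtareze] → [zuftareze]
  Rule 4 Final Devoicing: no change — [zuftareze]
/sohned/:
  Rule 1 Labial Nasal Assimilation: no change — [sohned]
  Rule 2 Final Vowel Lowering: no change — [sohned]
  Rule 3 Regressive Voicing Assimilation: no change — [sohned]
  Rule 4 Final Devoicing: [sohned] → [sohnet]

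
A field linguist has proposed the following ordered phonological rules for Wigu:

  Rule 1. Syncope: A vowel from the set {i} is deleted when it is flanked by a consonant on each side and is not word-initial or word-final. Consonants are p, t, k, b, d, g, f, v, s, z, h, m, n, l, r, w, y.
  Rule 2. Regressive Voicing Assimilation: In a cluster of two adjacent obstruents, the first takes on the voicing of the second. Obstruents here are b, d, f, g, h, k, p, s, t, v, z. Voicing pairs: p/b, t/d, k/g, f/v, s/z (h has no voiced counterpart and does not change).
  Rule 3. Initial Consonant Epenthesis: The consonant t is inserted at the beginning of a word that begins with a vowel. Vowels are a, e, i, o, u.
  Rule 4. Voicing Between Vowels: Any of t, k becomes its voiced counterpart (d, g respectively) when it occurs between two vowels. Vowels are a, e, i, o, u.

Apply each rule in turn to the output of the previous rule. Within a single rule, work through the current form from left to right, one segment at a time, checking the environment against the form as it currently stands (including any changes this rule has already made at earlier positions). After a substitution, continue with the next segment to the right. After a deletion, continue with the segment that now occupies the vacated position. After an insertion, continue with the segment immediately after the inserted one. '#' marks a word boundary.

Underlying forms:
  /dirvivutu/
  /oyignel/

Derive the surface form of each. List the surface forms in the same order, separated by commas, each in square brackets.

/dirvivutu/:
  Rule 1 Syncope: [dirvivutu] → [drvvutu]
  Rule 2 Regressive Voicing Assimilation: no change — [drvvutu]
  Rule 3 Initial Consonant Epenthesis: no change — [drvvutu]
  Rule 4 Voicing Between Vowels: [drvvutu] → [drvvudu]
/oyignel/:
  Rule 1 Syncope: [oyignel] → [oygnel]
  Rule 2 Regressive Voicing Assimilation: no change — [oygnel]
  Rule 3 Initial Consonant Epenthesis: [oygnel] → [toygnel]
  Rule 4 Voicing Between Vowels: no change — [toygnel]

[drvvudu], [toygnel]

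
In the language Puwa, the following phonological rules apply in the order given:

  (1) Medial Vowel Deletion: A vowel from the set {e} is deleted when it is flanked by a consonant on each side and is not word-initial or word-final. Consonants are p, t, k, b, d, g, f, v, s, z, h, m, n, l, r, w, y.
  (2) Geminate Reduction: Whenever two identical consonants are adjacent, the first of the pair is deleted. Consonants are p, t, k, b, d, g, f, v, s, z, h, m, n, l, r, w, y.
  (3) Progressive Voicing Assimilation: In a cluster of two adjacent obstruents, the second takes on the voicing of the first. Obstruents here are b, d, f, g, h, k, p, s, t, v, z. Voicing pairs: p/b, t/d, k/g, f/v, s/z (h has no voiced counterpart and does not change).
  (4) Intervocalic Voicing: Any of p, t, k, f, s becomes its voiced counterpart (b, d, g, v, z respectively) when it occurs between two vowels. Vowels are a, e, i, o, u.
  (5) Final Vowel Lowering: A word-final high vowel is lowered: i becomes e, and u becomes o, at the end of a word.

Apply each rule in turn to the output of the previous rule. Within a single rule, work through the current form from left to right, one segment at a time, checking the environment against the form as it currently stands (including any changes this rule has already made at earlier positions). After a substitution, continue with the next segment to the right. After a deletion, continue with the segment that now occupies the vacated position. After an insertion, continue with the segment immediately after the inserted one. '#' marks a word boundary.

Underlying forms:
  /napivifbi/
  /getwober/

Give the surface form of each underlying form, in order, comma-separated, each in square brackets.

[nabivifpe], [gdwobr]

/napivifbi/:
  (1) Medial Vowel Deletion: no change — [napivifbi]
  (2) Geminate Reduction: no change — [napivifbi]
  (3) Progressive Voicing Assimilation: [napivifbi] → [napivifpi]
  (4) Intervocalic Voicing: [napivifpi] → [nabivifpi]
  (5) Final Vowel Lowering: [nabivifpi] → [nabivifpe]
/getwober/:
  (1) Medial Vowel Deletion: [getwober] → [gtwobr]
  (2) Geminate Reduction: no change — [gtwobr]
  (3) Progressive Voicing Assimilation: [gtwobr] → [gdwobr]
  (4) Intervocalic Voicing: no change — [gdwobr]
  (5) Final Vowel Lowering: no change — [gdwobr]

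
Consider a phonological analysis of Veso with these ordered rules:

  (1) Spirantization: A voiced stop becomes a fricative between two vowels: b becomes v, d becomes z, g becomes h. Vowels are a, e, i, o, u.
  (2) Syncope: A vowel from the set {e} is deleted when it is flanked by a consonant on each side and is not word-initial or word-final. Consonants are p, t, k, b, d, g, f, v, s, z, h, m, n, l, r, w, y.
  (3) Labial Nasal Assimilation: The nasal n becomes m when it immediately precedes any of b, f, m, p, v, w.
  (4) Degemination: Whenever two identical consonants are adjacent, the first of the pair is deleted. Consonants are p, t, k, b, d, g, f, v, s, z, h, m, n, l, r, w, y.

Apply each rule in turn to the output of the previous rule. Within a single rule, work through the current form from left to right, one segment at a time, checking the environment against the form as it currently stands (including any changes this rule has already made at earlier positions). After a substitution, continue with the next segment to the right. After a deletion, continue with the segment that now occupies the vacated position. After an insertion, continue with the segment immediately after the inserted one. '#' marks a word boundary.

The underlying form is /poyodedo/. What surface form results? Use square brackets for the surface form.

(1) Spirantization: [poyodedo] → [poyozezo]
(2) Syncope: [poyozezo] → [poyozzo]
(3) Labial Nasal Assimilation: no change — [poyozzo]
(4) Degemination: [poyozzo] → [poyozo]

[poyozo]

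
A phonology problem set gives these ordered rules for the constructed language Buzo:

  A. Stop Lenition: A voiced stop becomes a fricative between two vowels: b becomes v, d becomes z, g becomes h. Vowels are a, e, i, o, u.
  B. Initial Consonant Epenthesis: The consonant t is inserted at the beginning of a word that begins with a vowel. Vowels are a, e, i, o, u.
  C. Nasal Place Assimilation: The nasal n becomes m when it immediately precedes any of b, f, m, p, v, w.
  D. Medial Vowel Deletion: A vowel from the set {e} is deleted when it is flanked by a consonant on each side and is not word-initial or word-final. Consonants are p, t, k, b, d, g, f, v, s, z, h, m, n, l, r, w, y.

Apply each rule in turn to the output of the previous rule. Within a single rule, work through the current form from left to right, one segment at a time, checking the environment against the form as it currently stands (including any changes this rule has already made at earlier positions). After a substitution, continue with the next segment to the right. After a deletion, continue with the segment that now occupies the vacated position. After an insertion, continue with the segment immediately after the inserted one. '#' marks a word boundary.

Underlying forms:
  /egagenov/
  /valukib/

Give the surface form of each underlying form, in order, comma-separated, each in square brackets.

/egagenov/:
  A Stop Lenition: [egagenov] → [ehahenov]
  B Initial Consonant Epenthesis: [ehahenov] → [tehahenov]
  C Nasal Place Assimilation: no change — [tehahenov]
  D Medial Vowel Deletion: [tehahenov] → [thahnov]
/valukib/:
  A Stop Lenition: no change — [valukib]
  B Initial Consonant Epenthesis: no change — [valukib]
  C Nasal Place Assimilation: no change — [valukib]
  D Medial Vowel Deletion: no change — [valukib]

[thahnov], [valukib]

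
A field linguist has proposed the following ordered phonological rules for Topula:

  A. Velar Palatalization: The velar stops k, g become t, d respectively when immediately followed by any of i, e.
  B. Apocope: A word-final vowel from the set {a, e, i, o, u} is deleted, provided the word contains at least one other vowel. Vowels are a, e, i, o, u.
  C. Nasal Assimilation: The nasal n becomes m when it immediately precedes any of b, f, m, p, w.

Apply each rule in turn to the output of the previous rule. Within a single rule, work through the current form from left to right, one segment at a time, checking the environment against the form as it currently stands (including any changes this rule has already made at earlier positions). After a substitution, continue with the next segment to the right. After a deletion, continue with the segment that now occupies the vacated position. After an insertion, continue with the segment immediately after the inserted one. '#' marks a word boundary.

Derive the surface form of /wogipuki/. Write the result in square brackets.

[wodiput]

A Velar Palatalization: [wogipuki] → [wodiputi]
B Apocope: [wodiputi] → [wodiput]
C Nasal Assimilation: no change — [wodiput]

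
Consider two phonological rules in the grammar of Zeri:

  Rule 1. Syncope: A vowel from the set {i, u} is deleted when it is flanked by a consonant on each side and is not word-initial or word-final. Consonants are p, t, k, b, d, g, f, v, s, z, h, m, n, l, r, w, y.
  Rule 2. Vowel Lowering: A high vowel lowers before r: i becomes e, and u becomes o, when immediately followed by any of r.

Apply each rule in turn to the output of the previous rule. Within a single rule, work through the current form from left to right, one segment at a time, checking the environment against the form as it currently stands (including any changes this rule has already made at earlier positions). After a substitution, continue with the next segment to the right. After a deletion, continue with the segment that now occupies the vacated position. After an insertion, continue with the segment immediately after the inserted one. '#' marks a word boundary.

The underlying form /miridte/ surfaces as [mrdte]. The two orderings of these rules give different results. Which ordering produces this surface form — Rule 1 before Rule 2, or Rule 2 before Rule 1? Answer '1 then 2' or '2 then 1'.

Order 1 then 2:
  1 Syncope: [miridte] → [mrdte]
  2 Vowel Lowering: no change — [mrdte]
  result: [mrdte]
Order 2 then 1:
  2 Vowel Lowering: [miridte] → [meridte]
  1 Syncope: [meridte] → [merdte]
  result: [merdte]

1 then 2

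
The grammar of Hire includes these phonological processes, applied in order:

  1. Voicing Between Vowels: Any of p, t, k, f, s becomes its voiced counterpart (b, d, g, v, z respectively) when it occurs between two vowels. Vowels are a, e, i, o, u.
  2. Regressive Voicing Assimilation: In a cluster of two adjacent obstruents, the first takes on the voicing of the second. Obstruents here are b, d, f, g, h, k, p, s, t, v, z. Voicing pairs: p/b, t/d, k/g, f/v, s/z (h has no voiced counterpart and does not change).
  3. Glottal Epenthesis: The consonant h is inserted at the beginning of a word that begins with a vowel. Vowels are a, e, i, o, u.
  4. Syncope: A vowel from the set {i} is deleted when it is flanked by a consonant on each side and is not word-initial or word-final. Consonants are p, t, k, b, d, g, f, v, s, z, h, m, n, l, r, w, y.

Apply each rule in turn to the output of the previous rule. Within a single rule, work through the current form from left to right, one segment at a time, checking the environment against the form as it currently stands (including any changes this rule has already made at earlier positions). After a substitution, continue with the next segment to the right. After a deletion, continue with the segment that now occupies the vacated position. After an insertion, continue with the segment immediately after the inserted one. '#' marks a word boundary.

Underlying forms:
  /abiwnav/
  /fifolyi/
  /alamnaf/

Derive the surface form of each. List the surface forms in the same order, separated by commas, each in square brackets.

/abiwnav/:
  1 Voicing Between Vowels: no change — [abiwnav]
  2 Regressive Voicing Assimilation: no change — [abiwnav]
  3 Glottal Epenthesis: [abiwnav] → [habiwnav]
  4 Syncope: [habiwnav] → [habwnav]
/fifolyi/:
  1 Voicing Between Vowels: [fifolyi] → [fivolyi]
  2 Regressive Voicing Assimilation: no change — [fivolyi]
  3 Glottal Epenthesis: no change — [fivolyi]
  4 Syncope: [fivolyi] → [fvolyi]
/alamnaf/:
  1 Voicing Between Vowels: no change — [alamnaf]
  2 Regressive Voicing Assimilation: no change — [alamnaf]
  3 Glottal Epenthesis: [alamnaf] → [halamnaf]
  4 Syncope: no change — [halamnaf]

[habwnav], [fvolyi], [halamnaf]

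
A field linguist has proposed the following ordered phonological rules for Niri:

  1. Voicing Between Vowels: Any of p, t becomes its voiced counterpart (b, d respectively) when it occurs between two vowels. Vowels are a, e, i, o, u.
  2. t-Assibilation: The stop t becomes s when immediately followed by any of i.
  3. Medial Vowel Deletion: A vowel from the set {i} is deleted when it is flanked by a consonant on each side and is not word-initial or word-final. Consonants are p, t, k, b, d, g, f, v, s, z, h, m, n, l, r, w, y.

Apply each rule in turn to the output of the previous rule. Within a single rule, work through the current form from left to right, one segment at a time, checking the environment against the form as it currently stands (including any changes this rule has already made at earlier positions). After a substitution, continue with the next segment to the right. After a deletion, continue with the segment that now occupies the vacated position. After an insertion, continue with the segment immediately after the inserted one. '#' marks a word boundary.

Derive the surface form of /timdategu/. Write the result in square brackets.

1 Voicing Between Vowels: [timdategu] → [timdadegu]
2 t-Assibilation: [timdadegu] → [simdadegu]
3 Medial Vowel Deletion: [simdadegu] → [smdadegu]

[smdadegu]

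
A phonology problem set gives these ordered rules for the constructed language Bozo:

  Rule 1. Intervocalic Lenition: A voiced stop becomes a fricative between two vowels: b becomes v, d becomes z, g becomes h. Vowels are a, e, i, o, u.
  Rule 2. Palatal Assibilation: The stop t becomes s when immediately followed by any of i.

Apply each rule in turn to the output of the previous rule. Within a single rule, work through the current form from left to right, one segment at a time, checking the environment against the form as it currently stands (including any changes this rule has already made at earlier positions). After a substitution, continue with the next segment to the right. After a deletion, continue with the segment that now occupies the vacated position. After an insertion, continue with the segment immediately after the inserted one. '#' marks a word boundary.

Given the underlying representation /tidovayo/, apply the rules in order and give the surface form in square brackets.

[sizovayo]

Rule 1 Intervocalic Lenition: [tidovayo] → [tizovayo]
Rule 2 Palatal Assibilation: [tizovayo] → [sizovayo]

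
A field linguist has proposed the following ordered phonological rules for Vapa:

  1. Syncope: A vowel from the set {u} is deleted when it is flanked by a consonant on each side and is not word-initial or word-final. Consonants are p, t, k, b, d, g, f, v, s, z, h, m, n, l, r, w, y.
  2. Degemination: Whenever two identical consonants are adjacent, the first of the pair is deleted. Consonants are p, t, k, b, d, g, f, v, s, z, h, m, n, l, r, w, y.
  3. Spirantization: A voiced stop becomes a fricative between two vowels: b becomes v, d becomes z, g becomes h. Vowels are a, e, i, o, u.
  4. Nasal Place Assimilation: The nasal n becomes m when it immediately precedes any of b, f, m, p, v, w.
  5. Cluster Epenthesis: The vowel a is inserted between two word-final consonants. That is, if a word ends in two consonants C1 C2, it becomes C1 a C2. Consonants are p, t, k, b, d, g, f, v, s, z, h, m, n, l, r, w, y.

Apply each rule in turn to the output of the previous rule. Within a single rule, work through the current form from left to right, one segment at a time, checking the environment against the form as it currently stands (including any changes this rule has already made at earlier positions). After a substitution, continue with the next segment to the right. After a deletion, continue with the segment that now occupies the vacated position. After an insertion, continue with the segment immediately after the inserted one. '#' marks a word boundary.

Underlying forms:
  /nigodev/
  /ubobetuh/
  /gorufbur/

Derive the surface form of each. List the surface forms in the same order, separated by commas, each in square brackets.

[nihozev], [uvovetah], [gorfbar]

/nigodev/:
  1 Syncope: no change — [nigodev]
  2 Degemination: no change — [nigodev]
  3 Spirantization: [nigodev] → [nihozev]
  4 Nasal Place Assimilation: no change — [nihozev]
  5 Cluster Epenthesis: no change — [nihozev]
/ubobetuh/:
  1 Syncope: [ubobetuh] → [ubobeth]
  2 Degemination: no change — [ubobeth]
  3 Spirantization: [ubobeth] → [uvoveth]
  4 Nasal Place Assimilation: no change — [uvoveth]
  5 Cluster Epenthesis: [uvoveth] → [uvovetah]
/gorufbur/:
  1 Syncope: [gorufbur] → [gorfbr]
  2 Degemination: no change — [gorfbr]
  3 Spirantization: no change — [gorfbr]
  4 Nasal Place Assimilation: no change — [gorfbr]
  5 Cluster Epenthesis: [gorfbr] → [gorfbar]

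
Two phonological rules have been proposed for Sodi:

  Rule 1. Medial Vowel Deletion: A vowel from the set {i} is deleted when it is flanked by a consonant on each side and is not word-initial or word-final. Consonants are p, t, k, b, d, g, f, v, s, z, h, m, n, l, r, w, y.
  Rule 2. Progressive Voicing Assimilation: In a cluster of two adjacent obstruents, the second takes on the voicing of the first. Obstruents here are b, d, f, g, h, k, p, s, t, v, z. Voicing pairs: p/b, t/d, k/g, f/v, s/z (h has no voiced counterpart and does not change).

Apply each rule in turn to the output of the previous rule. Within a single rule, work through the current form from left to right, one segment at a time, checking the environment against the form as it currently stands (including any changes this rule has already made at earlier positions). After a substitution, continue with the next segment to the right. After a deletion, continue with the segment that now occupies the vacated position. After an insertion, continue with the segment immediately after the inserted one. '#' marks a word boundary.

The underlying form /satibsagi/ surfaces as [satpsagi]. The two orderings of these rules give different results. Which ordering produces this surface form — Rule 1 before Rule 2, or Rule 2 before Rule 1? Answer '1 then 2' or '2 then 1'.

Order 1 then 2:
  1 Medial Vowel Deletion: [satibsagi] → [satbsagi]
  2 Progressive Voicing Assimilation: [satbsagi] → [satpsagi]
  result: [satpsagi]
Order 2 then 1:
  2 Progressive Voicing Assimilation: [satibsagi] → [satibzagi]
  1 Medial Vowel Deletion: [satibzagi] → [satbzagi]
  result: [satbzagi]

1 then 2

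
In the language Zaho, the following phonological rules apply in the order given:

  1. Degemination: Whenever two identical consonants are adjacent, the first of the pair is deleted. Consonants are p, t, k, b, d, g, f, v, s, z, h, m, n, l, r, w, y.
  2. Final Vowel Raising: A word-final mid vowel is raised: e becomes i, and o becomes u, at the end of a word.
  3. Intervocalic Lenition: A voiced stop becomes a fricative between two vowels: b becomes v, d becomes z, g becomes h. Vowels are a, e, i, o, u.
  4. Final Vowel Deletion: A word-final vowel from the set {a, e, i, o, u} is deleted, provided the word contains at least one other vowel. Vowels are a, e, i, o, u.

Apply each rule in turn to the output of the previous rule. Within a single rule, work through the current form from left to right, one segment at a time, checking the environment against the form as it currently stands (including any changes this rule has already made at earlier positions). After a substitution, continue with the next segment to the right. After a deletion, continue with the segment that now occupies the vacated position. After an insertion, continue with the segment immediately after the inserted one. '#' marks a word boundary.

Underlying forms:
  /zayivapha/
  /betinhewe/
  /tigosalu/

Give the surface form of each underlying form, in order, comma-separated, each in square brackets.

/zayivapha/:
  1 Degemination: no change — [zayivapha]
  2 Final Vowel Raising: no change — [zayivapha]
  3 Intervocalic Lenition: no change — [zayivapha]
  4 Final Vowel Deletion: [zayivapha] → [zayivaph]
/betinhewe/:
  1 Degemination: no change — [betinhewe]
  2 Final Vowel Raising: [betinhewe] → [betinhewi]
  3 Intervocalic Lenition: no change — [betinhewi]
  4 Final Vowel Deletion: [betinhewi] → [betinhew]
/tigosalu/:
  1 Degemination: no change — [tigosalu]
  2 Final Vowel Raising: no change — [tigosalu]
  3 Intervocalic Lenition: [tigosalu] → [tihosalu]
  4 Final Vowel Deletion: [tihosalu] → [tihosal]

[zayivaph], [betinhew], [tihosal]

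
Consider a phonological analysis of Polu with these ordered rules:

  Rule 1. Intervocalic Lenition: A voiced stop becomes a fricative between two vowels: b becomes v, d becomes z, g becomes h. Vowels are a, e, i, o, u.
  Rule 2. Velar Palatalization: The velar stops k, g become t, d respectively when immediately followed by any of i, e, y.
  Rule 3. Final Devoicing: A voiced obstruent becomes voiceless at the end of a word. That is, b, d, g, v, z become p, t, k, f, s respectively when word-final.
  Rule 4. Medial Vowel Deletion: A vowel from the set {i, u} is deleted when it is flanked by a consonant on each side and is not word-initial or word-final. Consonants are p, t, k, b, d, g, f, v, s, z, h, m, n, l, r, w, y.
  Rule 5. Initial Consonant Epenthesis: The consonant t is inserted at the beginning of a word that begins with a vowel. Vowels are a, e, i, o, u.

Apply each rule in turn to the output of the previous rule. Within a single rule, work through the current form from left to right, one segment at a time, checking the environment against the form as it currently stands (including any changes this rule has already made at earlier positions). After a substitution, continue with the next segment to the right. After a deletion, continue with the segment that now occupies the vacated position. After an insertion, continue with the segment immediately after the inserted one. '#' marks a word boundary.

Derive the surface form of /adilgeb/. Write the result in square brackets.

[tazldep]

Rule 1 Intervocalic Lenition: [adilgeb] → [azilgeb]
Rule 2 Velar Palatalization: [azilgeb] → [azildeb]
Rule 3 Final Devoicing: [azildeb] → [azildep]
Rule 4 Medial Vowel Deletion: [azildep] → [azldep]
Rule 5 Initial Consonant Epenthesis: [azldep] → [tazldep]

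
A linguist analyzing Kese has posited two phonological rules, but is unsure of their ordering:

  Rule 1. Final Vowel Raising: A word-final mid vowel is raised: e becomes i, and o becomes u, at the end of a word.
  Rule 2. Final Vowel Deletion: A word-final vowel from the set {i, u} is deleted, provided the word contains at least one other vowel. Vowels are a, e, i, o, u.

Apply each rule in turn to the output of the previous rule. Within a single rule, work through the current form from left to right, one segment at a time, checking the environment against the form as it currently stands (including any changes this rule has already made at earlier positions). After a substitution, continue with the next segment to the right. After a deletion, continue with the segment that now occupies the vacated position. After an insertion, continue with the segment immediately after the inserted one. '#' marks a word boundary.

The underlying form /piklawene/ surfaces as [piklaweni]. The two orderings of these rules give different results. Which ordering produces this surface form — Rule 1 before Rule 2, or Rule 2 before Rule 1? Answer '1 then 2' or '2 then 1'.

Order 1 then 2:
  1 Final Vowel Raising: [piklawene] → [piklaweni]
  2 Final Vowel Deletion: [piklaweni] → [piklawen]
  result: [piklawen]
Order 2 then 1:
  2 Final Vowel Deletion: no change — [piklawene]
  1 Final Vowel Raising: [piklawene] → [piklaweni]
  result: [piklaweni]

2 then 1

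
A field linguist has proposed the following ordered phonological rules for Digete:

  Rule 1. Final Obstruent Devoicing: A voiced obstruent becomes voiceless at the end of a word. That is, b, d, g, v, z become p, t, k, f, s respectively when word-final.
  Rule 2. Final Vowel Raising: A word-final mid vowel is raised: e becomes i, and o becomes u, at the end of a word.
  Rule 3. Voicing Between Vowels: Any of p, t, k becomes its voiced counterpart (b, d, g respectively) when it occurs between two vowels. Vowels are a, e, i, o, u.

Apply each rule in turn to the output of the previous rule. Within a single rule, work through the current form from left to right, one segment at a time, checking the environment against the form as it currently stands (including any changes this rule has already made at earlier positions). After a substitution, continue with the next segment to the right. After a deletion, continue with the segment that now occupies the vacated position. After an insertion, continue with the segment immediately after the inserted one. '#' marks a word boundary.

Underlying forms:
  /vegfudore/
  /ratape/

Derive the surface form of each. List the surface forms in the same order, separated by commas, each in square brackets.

[vegfudori], [radabi]

/vegfudore/:
  Rule 1 Final Obstruent Devoicing: no change — [vegfudore]
  Rule 2 Final Vowel Raising: [vegfudore] → [vegfudori]
  Rule 3 Voicing Between Vowels: no change — [vegfudori]
/ratape/:
  Rule 1 Final Obstruent Devoicing: no change — [ratape]
  Rule 2 Final Vowel Raising: [ratape] → [ratapi]
  Rule 3 Voicing Between Vowels: [ratapi] → [radabi]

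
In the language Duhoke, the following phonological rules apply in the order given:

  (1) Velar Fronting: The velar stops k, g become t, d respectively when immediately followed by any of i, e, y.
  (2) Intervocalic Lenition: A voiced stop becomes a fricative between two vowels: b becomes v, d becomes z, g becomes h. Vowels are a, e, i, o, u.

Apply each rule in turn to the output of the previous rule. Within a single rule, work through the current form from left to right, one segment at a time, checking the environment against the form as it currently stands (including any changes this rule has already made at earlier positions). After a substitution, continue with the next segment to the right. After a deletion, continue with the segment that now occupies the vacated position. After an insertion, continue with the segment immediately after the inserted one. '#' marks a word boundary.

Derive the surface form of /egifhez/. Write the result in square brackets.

[ezifhez]

(1) Velar Fronting: [egifhez] → [edifhez]
(2) Intervocalic Lenition: [edifhez] → [ezifhez]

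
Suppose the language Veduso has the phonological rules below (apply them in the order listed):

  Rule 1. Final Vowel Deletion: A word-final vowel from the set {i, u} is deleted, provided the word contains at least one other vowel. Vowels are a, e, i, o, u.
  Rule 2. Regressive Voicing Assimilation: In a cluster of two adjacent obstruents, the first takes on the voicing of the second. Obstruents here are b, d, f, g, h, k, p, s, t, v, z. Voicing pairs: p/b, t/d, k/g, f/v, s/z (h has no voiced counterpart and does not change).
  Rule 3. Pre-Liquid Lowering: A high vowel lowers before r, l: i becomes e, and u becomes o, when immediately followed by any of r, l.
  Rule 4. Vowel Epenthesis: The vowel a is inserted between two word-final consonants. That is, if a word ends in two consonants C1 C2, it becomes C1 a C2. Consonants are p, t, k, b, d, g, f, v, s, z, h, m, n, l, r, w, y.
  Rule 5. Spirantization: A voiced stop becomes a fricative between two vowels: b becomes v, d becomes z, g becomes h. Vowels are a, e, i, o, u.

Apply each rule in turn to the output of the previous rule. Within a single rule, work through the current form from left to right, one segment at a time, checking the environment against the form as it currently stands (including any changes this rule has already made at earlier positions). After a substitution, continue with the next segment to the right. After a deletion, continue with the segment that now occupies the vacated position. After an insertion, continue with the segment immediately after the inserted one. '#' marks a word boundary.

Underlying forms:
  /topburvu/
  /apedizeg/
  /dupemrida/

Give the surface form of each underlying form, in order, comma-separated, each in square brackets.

[tobborav], [apezizeg], [dupemriza]

/topburvu/:
  Rule 1 Final Vowel Deletion: [topburvu] → [topburv]
  Rule 2 Regressive Voicing Assimilation: [topburv] → [tobburv]
  Rule 3 Pre-Liquid Lowering: [tobburv] → [tobborv]
  Rule 4 Vowel Epenthesis: [tobborv] → [tobborav]
  Rule 5 Spirantization: no change — [tobborav]
/apedizeg/:
  Rule 1 Final Vowel Deletion: no change — [apedizeg]
  Rule 2 Regressive Voicing Assimilation: no change — [apedizeg]
  Rule 3 Pre-Liquid Lowering: no change — [apedizeg]
  Rule 4 Vowel Epenthesis: no change — [apedizeg]
  Rule 5 Spirantization: [apedizeg] → [apezizeg]
/dupemrida/:
  Rule 1 Final Vowel Deletion: no change — [dupemrida]
  Rule 2 Regressive Voicing Assimilation: no change — [dupemrida]
  Rule 3 Pre-Liquid Lowering: no change — [dupemrida]
  Rule 4 Vowel Epenthesis: no change — [dupemrida]
  Rule 5 Spirantization: [dupemrida] → [dupemriza]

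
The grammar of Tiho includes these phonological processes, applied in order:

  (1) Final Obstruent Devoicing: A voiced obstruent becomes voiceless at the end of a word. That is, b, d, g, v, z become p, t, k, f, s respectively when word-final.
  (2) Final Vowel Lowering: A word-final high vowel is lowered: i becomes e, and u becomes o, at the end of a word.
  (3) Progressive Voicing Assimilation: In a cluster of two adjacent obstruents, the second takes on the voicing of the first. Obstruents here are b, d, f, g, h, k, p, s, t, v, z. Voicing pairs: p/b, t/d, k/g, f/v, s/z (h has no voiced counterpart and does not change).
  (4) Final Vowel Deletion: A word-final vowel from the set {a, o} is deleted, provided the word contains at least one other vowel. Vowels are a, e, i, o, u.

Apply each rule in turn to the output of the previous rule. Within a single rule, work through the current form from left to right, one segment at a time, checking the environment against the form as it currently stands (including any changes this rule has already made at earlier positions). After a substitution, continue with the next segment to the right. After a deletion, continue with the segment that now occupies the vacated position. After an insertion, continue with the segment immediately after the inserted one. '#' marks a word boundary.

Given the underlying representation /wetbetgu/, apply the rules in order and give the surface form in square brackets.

(1) Final Obstruent Devoicing: no change — [wetbetgu]
(2) Final Vowel Lowering: [wetbetgu] → [wetbetgo]
(3) Progressive Voicing Assimilation: [wetbetgo] → [wetpetko]
(4) Final Vowel Deletion: [wetpetko] → [wetpetk]

[wetpetk]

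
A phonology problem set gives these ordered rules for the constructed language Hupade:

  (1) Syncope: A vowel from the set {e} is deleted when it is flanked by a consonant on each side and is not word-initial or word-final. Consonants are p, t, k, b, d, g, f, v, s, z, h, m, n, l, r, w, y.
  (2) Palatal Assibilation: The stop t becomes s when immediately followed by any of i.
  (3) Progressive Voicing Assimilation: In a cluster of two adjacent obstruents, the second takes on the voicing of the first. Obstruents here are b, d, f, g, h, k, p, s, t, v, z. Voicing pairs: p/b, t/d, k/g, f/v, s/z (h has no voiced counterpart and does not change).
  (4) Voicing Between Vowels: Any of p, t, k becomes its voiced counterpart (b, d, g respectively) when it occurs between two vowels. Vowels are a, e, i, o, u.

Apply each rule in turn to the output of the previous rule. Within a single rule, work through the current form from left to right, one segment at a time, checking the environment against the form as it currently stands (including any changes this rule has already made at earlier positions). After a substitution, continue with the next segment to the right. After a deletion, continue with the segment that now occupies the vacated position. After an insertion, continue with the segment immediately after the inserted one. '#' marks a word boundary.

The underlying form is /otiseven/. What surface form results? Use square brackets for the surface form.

(1) Syncope: [otiseven] → [otisvn]
(2) Palatal Assibilation: [otisvn] → [osisvn]
(3) Progressive Voicing Assimilation: [osisvn] → [osisfn]
(4) Voicing Between Vowels: no change — [osisfn]

[osisfn]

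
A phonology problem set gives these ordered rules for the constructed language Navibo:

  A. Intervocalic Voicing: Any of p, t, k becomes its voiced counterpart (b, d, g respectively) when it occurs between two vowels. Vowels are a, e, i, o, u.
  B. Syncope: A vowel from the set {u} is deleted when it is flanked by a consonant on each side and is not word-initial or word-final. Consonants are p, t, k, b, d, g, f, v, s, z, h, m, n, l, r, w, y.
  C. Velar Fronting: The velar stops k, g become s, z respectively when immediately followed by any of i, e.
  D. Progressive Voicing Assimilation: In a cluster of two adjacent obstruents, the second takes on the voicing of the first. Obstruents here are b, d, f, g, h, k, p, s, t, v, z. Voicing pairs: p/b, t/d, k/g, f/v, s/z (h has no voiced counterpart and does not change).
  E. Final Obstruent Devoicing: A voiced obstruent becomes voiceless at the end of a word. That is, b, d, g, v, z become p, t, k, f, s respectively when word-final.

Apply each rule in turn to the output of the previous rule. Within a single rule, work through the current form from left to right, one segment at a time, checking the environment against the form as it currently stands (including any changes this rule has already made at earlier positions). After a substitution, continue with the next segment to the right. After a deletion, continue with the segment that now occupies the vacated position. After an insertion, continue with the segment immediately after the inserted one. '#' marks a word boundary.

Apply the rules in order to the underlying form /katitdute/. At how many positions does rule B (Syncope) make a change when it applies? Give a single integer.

A Intervocalic Voicing: [katitdute] → [kaditdude]
B Syncope: [kaditdude] → [kaditdde]
C Velar Fronting: no change — [kaditdde]
D Progressive Voicing Assimilation: [kaditdde] → [kadittte]
E Final Obstruent Devoicing: no change — [kadittte]
Rule B changed 1 position(s).

1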